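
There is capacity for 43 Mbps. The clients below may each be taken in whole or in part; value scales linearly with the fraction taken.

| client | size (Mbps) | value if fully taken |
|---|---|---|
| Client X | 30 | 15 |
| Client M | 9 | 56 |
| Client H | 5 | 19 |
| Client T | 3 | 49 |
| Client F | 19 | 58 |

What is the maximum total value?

Rank by value-to-size ratio: Client T 49/3≈16.3, Client M 56/9≈6.22, Client H 19/5≈3.8, Client F 58/19≈3.05, Client X 15/30≈0.5.
Take all of Client T (3 Mbps, value 49) — 40 Mbps left.
Take all of Client M (9 Mbps, value 56) — 31 Mbps left.
Take all of Client H (5 Mbps, value 19) — 26 Mbps left.
All 19 Mbps of Client F fit (value 58) — 7 remain.
7 Mbps left: a 7/30 share of Client X gives 15×7/30 = 3.5.
Total value = 185.5.

185.5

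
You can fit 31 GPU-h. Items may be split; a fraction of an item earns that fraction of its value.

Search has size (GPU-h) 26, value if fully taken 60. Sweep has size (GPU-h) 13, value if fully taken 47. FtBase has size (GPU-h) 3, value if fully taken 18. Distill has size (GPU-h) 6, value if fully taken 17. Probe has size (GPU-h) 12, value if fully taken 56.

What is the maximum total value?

Rank by value-to-size ratio: FtBase 18/3≈6, Probe 56/12≈4.67, Sweep 47/13≈3.62, Distill 17/6≈2.83, Search 60/26≈2.31.
Take all of FtBase (3 GPU-h, value 18) → 28 GPU-h left.
Take all of Probe (12 GPU-h, value 56) → 16 GPU-h left.
All 13 GPU-h of Sweep fit (value 47) → 3 remain.
3 GPU-h left: a 3/6 share of Distill gives 17×3/6 = 8.5.
Total value = 129.5.

129.5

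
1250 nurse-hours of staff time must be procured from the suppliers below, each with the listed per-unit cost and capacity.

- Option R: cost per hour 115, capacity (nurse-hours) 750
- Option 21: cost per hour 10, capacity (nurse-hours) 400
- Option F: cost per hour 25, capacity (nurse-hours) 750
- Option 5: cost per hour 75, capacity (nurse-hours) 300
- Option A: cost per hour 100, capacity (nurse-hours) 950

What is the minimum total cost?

30250

Cheapest first:
Option 21 at 10: take all 400 nurse-hours ; 850 still needed.
Take 750 from Option F at 25 ; need 100 more.
Option 5 at 75: take 100 of its 300 ; requirement met.
Option A, Option R: unused.
Cost = 400×10 + 750×25 + 100×75 = 30250.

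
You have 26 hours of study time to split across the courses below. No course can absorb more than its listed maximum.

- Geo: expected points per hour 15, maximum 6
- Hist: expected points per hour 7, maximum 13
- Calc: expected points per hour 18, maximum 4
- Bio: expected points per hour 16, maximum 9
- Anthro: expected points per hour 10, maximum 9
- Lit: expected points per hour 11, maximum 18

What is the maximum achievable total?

383

Highest expected points per hour first: Calc 18 > Bio 16 > Geo 15 > Lit 11 > Anthro 10 > Hist 7.
Calc takes 4 to reach its cap of 4 — 22 left.
Bio: +9 to 9 (cap) — 13 left.
Geo: +6 to 6 (cap) — 7 left.
Lit: +7 (room for 18) → 7. Pool exhausted.
Total = 15×6 + 18×4 + 16×9 + 11×7 = 383.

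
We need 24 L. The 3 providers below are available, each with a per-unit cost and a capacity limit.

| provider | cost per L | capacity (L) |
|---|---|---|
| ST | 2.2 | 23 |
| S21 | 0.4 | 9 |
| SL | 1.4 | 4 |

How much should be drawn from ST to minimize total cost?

Fill from the cheapest provider first.
S21 (0.4): use full 9 — 15 L to go.
SL at 1.4: take all 4 L — 11 still needed.
ST at 2.2: take 11 of its 23 — requirement met.

11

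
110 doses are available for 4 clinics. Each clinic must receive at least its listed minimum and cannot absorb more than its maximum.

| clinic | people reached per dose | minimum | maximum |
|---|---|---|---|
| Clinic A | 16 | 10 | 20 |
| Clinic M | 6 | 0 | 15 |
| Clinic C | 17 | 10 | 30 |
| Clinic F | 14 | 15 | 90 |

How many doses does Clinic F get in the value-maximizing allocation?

Meeting every minimum uses 10+0+10+15 = 35 doses, leaving 75.
Rank by people reached per dose: Clinic C 17 > Clinic A 16 > Clinic F 14 > Clinic M 6.
Give Clinic C 20 more to hit its cap of 30 ; 55 left.
Clinic A: +10 to 20 (cap) ; 45 left.
Clinic F: +45 (room for 75) → 60. Pool exhausted.

60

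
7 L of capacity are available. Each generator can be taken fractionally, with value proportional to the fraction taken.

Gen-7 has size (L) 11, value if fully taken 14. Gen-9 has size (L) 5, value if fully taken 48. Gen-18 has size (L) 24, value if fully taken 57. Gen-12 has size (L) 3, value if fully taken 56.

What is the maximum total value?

94.4

Best value per unit of size first: Gen-12 56/3≈18.7, Gen-9 48/5≈9.6, Gen-18 57/24≈2.38, Gen-7 14/11≈1.27.
Gen-12: take in full, 3 L for value 56 → 4 left.
4 L left: a 4/5 share of Gen-9 gives 48×4/5 = 38.4.
Total value = 94.4.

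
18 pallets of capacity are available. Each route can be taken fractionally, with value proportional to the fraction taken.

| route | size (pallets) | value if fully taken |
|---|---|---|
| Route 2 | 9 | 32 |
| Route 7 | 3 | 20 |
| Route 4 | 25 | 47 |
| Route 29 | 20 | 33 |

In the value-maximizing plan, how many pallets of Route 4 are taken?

6

Best value per unit of size first: Route 7 20/3≈6.67, Route 2 32/9≈3.56, Route 4 47/25≈1.88, Route 29 33/20≈1.65.
Take all of Route 7 (3 pallets, value 20) ; 15 pallets left.
All 9 pallets of Route 2 fit (value 32) ; 6 remain.
Only 6 pallets remain; take 6/25 of Route 4 for value 47×6/25 = 11.28.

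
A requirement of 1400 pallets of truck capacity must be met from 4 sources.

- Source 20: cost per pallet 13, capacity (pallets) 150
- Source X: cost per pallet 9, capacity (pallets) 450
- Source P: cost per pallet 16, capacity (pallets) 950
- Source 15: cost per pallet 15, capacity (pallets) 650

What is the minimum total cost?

Cheapest first:
Take 450 from Source X at 9 → need 950 more.
Take 150 from Source 20 at 13 → need 800 more.
Source 15 (15): use full 650 → 150 pallets to go.
Take 150 from Source P at 16 to finish.
Cost = 450×9 + 150×13 + 650×15 + 150×16 = 18150.

18150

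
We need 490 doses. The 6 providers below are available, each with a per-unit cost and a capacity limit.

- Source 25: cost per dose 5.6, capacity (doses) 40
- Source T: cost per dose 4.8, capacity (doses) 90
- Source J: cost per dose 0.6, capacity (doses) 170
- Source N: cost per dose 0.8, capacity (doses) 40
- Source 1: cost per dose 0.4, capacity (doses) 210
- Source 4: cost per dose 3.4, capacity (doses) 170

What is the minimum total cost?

456

Fill from the cheapest provider first.
Source 1 at 0.4: take all 210 doses ; 280 still needed.
Source J at 0.6: take all 170 doses ; 110 still needed.
Source N (0.8): use full 40 ; 70 doses to go.
Source 4 at 3.4: take 70 of its 170 ; requirement met.
Source T, Source 25: unused.
Cost = 210×0.4 + 170×0.6 + 40×0.8 + 70×3.4 = 456.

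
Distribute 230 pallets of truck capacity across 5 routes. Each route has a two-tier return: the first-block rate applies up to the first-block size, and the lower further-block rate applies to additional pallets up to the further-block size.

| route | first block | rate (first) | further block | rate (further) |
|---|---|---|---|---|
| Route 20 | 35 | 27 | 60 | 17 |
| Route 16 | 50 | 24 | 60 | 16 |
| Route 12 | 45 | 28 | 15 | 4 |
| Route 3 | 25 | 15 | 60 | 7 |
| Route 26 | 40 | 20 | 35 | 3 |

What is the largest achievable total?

Order all 10 blocks by rate: Route 12/T1 28 > Route 20/T1 27 > Route 16/T1 24 > Route 26/T1 20 > Route 20/T2 17 > Route 16/T2 16 > Route 3/T1 15 > Route 3/T2 7 > Route 12/T2 4 > Route 26/T2 3.
Route 12/T1 (28): +45 — 185 left.
Route 20/T1 (27): +35 — 150 left.
Route 16 T1 at 24: fill all 50 — 100 left.
Route 26 T1 at 20: fill all 40 — 60 left.
Route 20/T2 (17): +60 — 0 left.
Total = 28×45 + 27×35 + 24×50 + 20×40 + 17×60 = 5225.

5225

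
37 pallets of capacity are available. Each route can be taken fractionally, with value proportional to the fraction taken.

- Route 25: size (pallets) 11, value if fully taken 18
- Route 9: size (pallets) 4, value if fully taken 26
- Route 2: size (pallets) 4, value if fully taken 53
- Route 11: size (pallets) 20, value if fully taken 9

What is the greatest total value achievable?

105.1

Rank by value-to-size ratio: Route 2 53/4≈13.2, Route 9 26/4≈6.5, Route 25 18/11≈1.64, Route 11 9/20≈0.45.
All 4 pallets of Route 2 fit (value 53) ; 33 remain.
Route 9: take in full, 4 pallets for value 26 ; 29 left.
Take all of Route 25 (11 pallets, value 18) ; 18 pallets left.
Fill the last 18 pallets with part of Route 11: 18/20 of it earns 8.1.
Total value = 105.1.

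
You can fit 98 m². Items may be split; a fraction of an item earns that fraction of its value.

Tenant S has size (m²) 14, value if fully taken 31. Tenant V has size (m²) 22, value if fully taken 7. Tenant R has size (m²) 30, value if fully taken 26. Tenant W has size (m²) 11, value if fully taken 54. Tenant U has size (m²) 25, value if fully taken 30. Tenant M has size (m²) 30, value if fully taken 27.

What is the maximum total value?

157.6

Best value per unit of size first: Tenant W 54/11≈4.91, Tenant S 31/14≈2.21, Tenant U 30/25≈1.2, Tenant M 27/30≈0.9, Tenant R 26/30≈0.867, Tenant V 7/22≈0.318.
Tenant W: take in full, 11 m² for value 54 ; 87 left.
Tenant S: take in full, 14 m² for value 31 ; 73 left.
Take all of Tenant U (25 m², value 30) ; 48 m² left.
Tenant M: take in full, 30 m² for value 27 ; 18 left.
Fill the last 18 m² with part of Tenant R: 18/30 of it earns 15.6.
Total value = 157.6.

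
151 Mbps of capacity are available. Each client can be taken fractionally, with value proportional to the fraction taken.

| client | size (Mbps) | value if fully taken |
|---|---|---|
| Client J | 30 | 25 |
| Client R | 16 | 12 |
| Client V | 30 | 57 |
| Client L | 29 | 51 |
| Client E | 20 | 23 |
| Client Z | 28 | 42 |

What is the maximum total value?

Rank by value-to-size ratio: Client V 57/30≈1.9, Client L 51/29≈1.76, Client Z 42/28≈1.5, Client E 23/20≈1.15, Client J 25/30≈0.833, Client R 12/16≈0.75.
Client V: take in full, 30 Mbps for value 57 ; 121 left.
Take all of Client L (29 Mbps, value 51) ; 92 Mbps left.
Client Z: take in full, 28 Mbps for value 42 ; 64 left.
Client E: take in full, 20 Mbps for value 23 ; 44 left.
All 30 Mbps of Client J fit (value 25) ; 14 remain.
Only 14 Mbps remain; take 14/16 of Client R for value 12×14/16 = 10.5.
Total value = 208.5.

208.5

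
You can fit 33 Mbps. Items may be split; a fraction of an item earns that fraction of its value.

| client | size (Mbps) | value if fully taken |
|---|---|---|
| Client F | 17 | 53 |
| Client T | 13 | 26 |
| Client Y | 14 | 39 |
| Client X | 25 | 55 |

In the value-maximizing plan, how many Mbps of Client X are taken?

Sort by value density: Client F 53/17≈3.12, Client Y 39/14≈2.79, Client X 55/25≈2.2, Client T 26/13≈2.
Client F: take in full, 17 Mbps for value 53 ; 16 left.
Take all of Client Y (14 Mbps, value 39) ; 2 Mbps left.
Only 2 Mbps remain; take 2/25 of Client X for value 55×2/25 = 4.4.

2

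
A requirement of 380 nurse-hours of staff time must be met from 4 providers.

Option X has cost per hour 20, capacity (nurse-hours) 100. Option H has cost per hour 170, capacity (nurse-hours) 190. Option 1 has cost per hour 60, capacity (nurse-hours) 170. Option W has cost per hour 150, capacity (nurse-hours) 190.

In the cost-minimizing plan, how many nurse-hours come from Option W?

Fill from the cheapest provider first.
Option X (20): use full 100 → 280 nurse-hours to go.
Option 1 (60): use full 170 → 110 nurse-hours to go.
Take 110 from Option W at 150 to finish.
Option H: unused.

110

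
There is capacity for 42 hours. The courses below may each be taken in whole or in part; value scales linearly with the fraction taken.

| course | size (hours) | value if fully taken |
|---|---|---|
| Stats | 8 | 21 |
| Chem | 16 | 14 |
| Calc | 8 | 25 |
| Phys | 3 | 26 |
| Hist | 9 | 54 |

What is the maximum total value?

Best value per unit of size first: Phys 26/3≈8.67, Hist 54/9≈6, Calc 25/8≈3.12, Stats 21/8≈2.62, Chem 14/16≈0.875.
Take all of Phys (3 hours, value 26) → 39 hours left.
Take all of Hist (9 hours, value 54) → 30 hours left.
Take all of Calc (8 hours, value 25) → 22 hours left.
All 8 hours of Stats fit (value 21) → 14 remain.
Only 14 hours remain; take 14/16 of Chem for value 14×14/16 = 12.25.
Total value = 138.25.

138.25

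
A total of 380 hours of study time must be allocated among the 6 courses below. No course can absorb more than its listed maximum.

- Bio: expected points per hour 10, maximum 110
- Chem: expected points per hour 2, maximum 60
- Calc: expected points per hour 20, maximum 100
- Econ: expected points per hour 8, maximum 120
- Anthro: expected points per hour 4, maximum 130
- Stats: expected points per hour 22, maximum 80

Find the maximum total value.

Highest expected points per hour first: Stats 22 > Calc 20 > Bio 10 > Econ 8 > Anthro 4 > Chem 2.
Stats: +80 to 80 (cap) → 300 left.
Give Calc 100 to hit its cap of 100 → 200 left.
Bio takes 110 to reach its cap of 110 → 90 left.
Only 90 left; Econ takes them to reach 90.
Total = 10×110 + 20×100 + 8×90 + 22×80 = 5580.

5580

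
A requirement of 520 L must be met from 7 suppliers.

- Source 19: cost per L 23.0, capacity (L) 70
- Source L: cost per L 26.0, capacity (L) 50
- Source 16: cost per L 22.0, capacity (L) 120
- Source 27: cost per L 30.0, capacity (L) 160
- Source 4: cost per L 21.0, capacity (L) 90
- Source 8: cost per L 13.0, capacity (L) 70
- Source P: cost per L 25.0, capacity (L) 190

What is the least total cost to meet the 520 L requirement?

Fill from the cheapest supplier first.
Source 8 (13.0): use full 70 ; 450 L to go.
Source 4 at 21.0: take all 90 L ; 360 still needed.
Source 16 (22.0): use full 120 ; 240 L to go.
Take 70 from Source 19 at 23.0 ; need 170 more.
Take 170 from Source P at 25.0 to finish.
Source L, Source 27: unused.
Cost = 70×13.0 + 90×21.0 + 120×22.0 + 70×23.0 + 170×25.0 = 11300.

11300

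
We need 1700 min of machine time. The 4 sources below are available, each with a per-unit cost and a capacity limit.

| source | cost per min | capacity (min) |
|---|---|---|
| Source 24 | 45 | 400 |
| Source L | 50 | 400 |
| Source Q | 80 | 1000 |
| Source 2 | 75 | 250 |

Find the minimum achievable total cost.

Fill from the cheapest source first.
Source 24 (45): use full 400 ; 1300 min to go.
Source L (50): use full 400 ; 900 min to go.
Take 250 from Source 2 at 75 ; need 650 more.
Source Q at 80: take 650 of its 1000 ; requirement met.
Cost = 400×45 + 400×50 + 250×75 + 650×80 = 108750.

108750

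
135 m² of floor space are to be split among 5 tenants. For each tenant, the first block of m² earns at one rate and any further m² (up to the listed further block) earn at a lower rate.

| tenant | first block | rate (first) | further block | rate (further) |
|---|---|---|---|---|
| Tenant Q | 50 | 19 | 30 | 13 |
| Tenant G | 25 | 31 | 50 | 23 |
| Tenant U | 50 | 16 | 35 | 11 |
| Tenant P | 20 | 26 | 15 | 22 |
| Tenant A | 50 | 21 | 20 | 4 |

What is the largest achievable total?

3300

Rank every tier by rate: Tenant G/first 31 > Tenant P/first 26 > Tenant G/second 23 > Tenant P/second 22 > Tenant A/first 21 > Tenant Q/first 19 > Tenant U/first 16 > Tenant Q/second 13 > Tenant U/second 11 > Tenant A/second 4.
Tenant G/first (31): +25 → 110 left.
Fill Tenant P first block (20 at 26) → 90 left.
Fill Tenant G second block (50 at 23) → 40 left.
Tenant P second at 22: fill all 15 → 25 left.
25 remain; put them into Tenant A first at 21.
Total = 31×25 + 26×20 + 23×50 + 22×15 + 21×25 = 3300.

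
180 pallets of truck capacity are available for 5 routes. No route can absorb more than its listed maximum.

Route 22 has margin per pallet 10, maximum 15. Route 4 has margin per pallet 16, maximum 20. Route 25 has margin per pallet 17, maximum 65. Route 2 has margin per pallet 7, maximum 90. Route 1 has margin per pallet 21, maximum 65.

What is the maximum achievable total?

Highest margin per pallet first: Route 1 21 > Route 25 17 > Route 4 16 > Route 22 10 > Route 2 7.
Give Route 1 65 to hit its cap of 65 — 115 left.
Route 25 takes 65 to reach its cap of 65 — 50 left.
Route 4: +20 to 20 (cap) — 30 left.
Route 22: +15 to 15 (cap) — 15 left.
Route 2: +15 (room for 90) → 15. Pool exhausted.
Total = 10×15 + 16×20 + 17×65 + 7×15 + 21×65 = 3045.

3045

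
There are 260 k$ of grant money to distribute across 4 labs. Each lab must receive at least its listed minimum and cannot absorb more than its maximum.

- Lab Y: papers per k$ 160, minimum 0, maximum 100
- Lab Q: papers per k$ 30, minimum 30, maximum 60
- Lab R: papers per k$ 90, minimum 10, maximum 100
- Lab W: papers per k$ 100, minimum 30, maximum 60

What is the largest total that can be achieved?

Meeting every minimum uses 0+30+10+30 = 70 k$, leaving 190.
Rank by papers per k$: Lab Y 160 > Lab W 100 > Lab R 90 > Lab Q 30.
Lab Y takes 100 more to reach its cap of 100 — 90 left.
Lab W takes 30 more to reach its cap of 60 — 60 left.
Lab R has room for 90 more but only 60 remain, so it gets 70.
Total = 160×100 + 30×30 + 90×70 + 100×60 = 29200.

29200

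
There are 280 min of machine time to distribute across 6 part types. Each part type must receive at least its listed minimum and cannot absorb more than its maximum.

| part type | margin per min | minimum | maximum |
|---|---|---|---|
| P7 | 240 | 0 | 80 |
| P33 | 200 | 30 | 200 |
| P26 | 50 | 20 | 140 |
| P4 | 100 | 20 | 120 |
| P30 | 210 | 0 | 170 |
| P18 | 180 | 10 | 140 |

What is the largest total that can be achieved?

Meeting every minimum uses 0+30+20+20+0+10 = 80 min, leaving 200.
Highest margin per min first: P7 240 > P30 210 > P33 200 > P18 180 > P4 100 > P26 50.
Give P7 80 more to hit its cap of 80 → 120 left.
P30: +120 (room for 170) → 120. Pool exhausted.
Total = 240×80 + 200×30 + 50×20 + 100×20 + 210×120 + 180×10 = 55200.

55200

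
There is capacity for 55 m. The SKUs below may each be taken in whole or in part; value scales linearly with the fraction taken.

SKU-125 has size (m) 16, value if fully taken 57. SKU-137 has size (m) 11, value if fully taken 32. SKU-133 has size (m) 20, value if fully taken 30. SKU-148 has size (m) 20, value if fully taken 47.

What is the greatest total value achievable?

Sort by value density: SKU-125 57/16≈3.56, SKU-137 32/11≈2.91, SKU-148 47/20≈2.35, SKU-133 30/20≈1.5.
All 16 m of SKU-125 fit (value 57) → 39 remain.
Take all of SKU-137 (11 m, value 32) → 28 m left.
SKU-148: take in full, 20 m for value 47 → 8 left.
Only 8 m remain; take 8/20 of SKU-133 for value 30×8/20 = 12.
Total value = 148.

148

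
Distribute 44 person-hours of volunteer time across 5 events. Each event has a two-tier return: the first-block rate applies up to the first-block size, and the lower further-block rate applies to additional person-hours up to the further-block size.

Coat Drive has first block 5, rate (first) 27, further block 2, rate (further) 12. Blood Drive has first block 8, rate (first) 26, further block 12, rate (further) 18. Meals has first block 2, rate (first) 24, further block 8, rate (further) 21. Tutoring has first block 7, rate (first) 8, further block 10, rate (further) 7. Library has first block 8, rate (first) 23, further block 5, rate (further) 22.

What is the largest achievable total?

Rank every tier by rate: Coat Drive/tier1 27 > Blood Drive/tier1 26 > Meals/tier1 24 > Library/tier1 23 > Library/tier2 22 > Meals/tier2 21 > Blood Drive/tier2 18 > Coat Drive/tier2 12 > Tutoring/tier1 8 > Tutoring/tier2 7.
Fill Coat Drive tier1 block (5 at 27) — 39 left.
Blood Drive/tier1 (26): +8 — 31 left.
Meals/tier1 (24): +2 — 29 left.
Fill Library tier1 block (8 at 23) — 21 left.
Library tier2 at 22: fill all 5 — 16 left.
Fill Meals tier2 block (8 at 21) — 8 left.
Blood Drive tier2 at 18: only 8 left, fill 8.
Total = 27×5 + 26×8 + 24×2 + 23×8 + 22×5 + 21×8 + 18×8 = 997.

997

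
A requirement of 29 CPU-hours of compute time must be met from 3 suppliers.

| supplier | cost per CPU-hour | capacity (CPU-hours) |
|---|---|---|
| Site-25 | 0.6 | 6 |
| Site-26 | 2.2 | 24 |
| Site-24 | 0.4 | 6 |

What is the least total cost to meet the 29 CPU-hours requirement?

Fill from the cheapest supplier first.
Site-24 (0.4): use full 6 — 23 CPU-hours to go.
Site-25 at 0.6: take all 6 CPU-hours — 17 still needed.
Take 17 from Site-26 at 2.2 to finish.
Cost = 6×0.4 + 6×0.6 + 17×2.2 = 43.4.

43.4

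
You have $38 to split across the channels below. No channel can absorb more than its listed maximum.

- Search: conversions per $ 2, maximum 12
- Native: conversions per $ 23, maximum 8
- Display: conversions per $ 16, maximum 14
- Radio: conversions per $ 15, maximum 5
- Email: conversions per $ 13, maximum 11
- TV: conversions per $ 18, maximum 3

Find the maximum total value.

Rank by conversions per $: Native 23 > TV 18 > Display 16 > Radio 15 > Email 13 > Search 2.
Native: +8 to 8 (cap) ; 30 left.
TV takes 3 to reach its cap of 3 ; 27 left.
Display takes 14 to reach its cap of 14 ; 13 left.
Give Radio 5 to hit its cap of 5 ; 8 left.
Email: +8 (room for 11) → 8. Pool exhausted.
Total = 23×8 + 16×14 + 15×5 + 13×8 + 18×3 = 641.

641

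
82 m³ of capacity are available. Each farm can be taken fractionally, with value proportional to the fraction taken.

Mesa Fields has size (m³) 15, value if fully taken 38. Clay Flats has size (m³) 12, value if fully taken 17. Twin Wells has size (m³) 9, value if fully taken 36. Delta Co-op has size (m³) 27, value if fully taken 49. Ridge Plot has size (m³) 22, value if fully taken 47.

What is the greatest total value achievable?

182.75

Best value per unit of size first: Twin Wells 36/9≈4, Mesa Fields 38/15≈2.53, Ridge Plot 47/22≈2.14, Delta Co-op 49/27≈1.81, Clay Flats 17/12≈1.42.
Take all of Twin Wells (9 m³, value 36) → 73 m³ left.
Mesa Fields: take in full, 15 m³ for value 38 → 58 left.
Ridge Plot: take in full, 22 m³ for value 47 → 36 left.
Delta Co-op: take in full, 27 m³ for value 49 → 9 left.
Fill the last 9 m³ with part of Clay Flats: 9/12 of it earns 12.75.
Total value = 182.75.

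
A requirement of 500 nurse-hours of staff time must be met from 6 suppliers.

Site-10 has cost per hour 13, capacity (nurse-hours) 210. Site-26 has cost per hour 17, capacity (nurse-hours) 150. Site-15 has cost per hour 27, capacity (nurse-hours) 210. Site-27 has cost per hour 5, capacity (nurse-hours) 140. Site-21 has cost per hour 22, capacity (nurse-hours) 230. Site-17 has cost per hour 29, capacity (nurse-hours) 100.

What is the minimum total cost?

5980

Cheapest first:
Site-27 at 5: take all 140 nurse-hours → 360 still needed.
Site-10 at 13: take all 210 nurse-hours → 150 still needed.
Take 150 from Site-26 at 17 → need 0 more.
Site-21, Site-15, Site-17: unused.
Cost = 140×5 + 210×13 + 150×17 = 5980.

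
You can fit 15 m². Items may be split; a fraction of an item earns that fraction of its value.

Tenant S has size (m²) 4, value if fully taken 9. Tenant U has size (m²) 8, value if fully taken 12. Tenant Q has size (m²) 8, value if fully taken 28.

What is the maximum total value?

Rank by value-to-size ratio: Tenant Q 28/8≈3.5, Tenant S 9/4≈2.25, Tenant U 12/8≈1.5.
Take all of Tenant Q (8 m², value 28) ; 7 m² left.
All 4 m² of Tenant S fit (value 9) ; 3 remain.
3 m² left: a 3/8 share of Tenant U gives 12×3/8 = 4.5.
Total value = 41.5.

41.5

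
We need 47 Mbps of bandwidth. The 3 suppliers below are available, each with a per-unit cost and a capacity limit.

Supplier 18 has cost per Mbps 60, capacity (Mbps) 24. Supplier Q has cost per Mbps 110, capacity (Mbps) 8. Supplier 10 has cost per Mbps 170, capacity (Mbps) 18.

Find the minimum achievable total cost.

Use suppliers in increasing cost order.
Take 24 from Supplier 18 at 60 — need 23 more.
Supplier Q at 110: take all 8 Mbps — 15 still needed.
Supplier 10 (170): take the remaining 15 — done.
Cost = 24×60 + 8×110 + 15×170 = 4870.

4870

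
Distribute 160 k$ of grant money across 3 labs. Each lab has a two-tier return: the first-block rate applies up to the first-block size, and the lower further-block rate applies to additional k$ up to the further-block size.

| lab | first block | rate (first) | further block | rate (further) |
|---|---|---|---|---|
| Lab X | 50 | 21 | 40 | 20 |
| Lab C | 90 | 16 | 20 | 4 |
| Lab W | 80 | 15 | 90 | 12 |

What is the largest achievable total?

2970

Rank every tier by rate: Lab X/first 21 > Lab X/second 20 > Lab C/first 16 > Lab W/first 15 > Lab W/second 12 > Lab C/second 4.
Lab X/first (21): +50 — 110 left.
Lab X/second (20): +40 — 70 left.
Lab C first at 16: only 70 left, fill 70.
Total = 21×50 + 20×40 + 16×70 = 2970.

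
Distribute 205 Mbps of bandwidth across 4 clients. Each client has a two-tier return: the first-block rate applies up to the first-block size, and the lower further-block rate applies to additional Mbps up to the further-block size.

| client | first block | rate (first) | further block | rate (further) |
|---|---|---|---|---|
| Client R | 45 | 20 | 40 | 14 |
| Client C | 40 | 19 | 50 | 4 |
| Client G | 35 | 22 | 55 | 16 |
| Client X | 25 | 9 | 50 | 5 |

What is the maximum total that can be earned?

Order all 8 blocks by rate: Client G/first 22 > Client R/first 20 > Client C/first 19 > Client G/second 16 > Client R/second 14 > Client X/first 9 > Client X/second 5 > Client C/second 4.
Client G/first (22): +35 — 170 left.
Client R first at 20: fill all 45 — 125 left.
Client C first at 19: fill all 40 — 85 left.
Client G second at 16: fill all 55 — 30 left.
Client R second at 14: only 30 left, fill 30.
Total = 22×35 + 20×45 + 19×40 + 16×55 + 14×30 = 3730.

3730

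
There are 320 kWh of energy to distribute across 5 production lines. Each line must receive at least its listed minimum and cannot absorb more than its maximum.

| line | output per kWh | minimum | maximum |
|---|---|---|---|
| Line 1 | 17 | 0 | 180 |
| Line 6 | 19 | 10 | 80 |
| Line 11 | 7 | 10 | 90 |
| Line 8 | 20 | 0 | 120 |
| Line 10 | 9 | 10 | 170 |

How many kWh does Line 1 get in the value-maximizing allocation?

Meeting every minimum uses 0+10+10+0+10 = 30 kWh, leaving 290.
Order the production lines by output per kWh: Line 8 20 > Line 6 19 > Line 1 17 > Line 10 9 > Line 11 7.
Line 8 takes 120 more to reach its cap of 120 — 170 left.
Line 6 takes 70 more to reach its cap of 80 — 100 left.
Line 1: +100 (room for 180) → 100. Pool exhausted.

100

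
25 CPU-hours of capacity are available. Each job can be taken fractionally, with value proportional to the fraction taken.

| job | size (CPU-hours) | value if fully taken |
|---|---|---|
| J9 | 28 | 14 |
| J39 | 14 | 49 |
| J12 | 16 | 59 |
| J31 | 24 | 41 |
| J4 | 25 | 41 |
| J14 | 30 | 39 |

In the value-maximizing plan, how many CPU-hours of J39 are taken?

9

Rank by value-to-size ratio: J12 59/16≈3.69, J39 49/14≈3.5, J31 41/24≈1.71, J4 41/25≈1.64, J14 39/30≈1.3, J9 14/28≈0.5.
J12: take in full, 16 CPU-hours for value 59 → 9 left.
9 CPU-hours left: a 9/14 share of J39 gives 49×9/14 = 31.5.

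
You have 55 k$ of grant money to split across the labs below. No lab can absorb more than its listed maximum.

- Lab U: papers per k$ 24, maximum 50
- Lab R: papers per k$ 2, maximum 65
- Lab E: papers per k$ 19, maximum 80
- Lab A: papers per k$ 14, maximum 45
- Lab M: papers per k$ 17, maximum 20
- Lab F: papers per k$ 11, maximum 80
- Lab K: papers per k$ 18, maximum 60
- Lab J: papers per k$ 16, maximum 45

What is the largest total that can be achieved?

1295

Order the labs by papers per k$: Lab U 24 > Lab E 19 > Lab K 18 > Lab M 17 > Lab J 16 > Lab A 14 > Lab F 11 > Lab R 2.
Lab U takes 50 to reach its cap of 50 → 5 left.
Only 5 left; Lab E takes them to reach 5.
Total = 24×50 + 19×5 = 1295.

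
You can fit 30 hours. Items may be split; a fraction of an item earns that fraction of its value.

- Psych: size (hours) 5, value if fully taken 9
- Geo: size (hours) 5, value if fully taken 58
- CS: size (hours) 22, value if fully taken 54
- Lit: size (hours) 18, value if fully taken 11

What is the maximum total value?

Best value per unit of size first: Geo 58/5≈11.6, CS 54/22≈2.45, Psych 9/5≈1.8, Lit 11/18≈0.611.
All 5 hours of Geo fit (value 58) — 25 remain.
CS: take in full, 22 hours for value 54 — 3 left.
Fill the last 3 hours with part of Psych: 3/5 of it earns 5.4.
Total value = 117.4.

117.4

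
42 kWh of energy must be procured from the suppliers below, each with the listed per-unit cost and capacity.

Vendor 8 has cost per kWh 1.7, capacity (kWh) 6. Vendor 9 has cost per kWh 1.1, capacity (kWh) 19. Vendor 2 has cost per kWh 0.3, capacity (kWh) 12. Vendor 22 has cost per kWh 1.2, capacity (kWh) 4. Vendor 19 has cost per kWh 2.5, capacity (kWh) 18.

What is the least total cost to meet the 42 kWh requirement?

Use suppliers in increasing cost order.
Vendor 2 at 0.3: take all 12 kWh ; 30 still needed.
Take 19 from Vendor 9 at 1.1 ; need 11 more.
Take 4 from Vendor 22 at 1.2 ; need 7 more.
Vendor 8 (1.7): use full 6 ; 1 kWh to go.
Vendor 19 at 2.5: take 1 of its 18 ; requirement met.
Cost = 12×0.3 + 19×1.1 + 4×1.2 + 6×1.7 + 1×2.5 = 42.

42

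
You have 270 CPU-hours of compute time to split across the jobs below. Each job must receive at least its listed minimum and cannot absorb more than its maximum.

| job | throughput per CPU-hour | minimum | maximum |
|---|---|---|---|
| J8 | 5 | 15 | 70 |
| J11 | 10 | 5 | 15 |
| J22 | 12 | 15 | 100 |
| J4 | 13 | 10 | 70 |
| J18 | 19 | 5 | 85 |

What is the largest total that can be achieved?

3790

Meeting every minimum uses 15+5+15+10+5 = 50 CPU-hours, leaving 220.
Order the jobs by throughput per CPU-hour: J18 19 > J4 13 > J22 12 > J11 10 > J8 5.
J18: +80 to 85 (cap) ; 140 left.
Give J4 60 more to hit its cap of 70 ; 80 left.
Only 80 left; J22 takes them to reach 95.
Total = 5×15 + 10×5 + 12×95 + 13×70 + 19×85 = 3790.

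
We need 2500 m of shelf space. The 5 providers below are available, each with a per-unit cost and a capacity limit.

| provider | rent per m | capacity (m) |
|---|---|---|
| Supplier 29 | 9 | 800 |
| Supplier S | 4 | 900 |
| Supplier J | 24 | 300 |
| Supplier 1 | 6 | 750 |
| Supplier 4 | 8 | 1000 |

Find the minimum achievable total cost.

14900

Use providers in increasing cost order.
Supplier S at 4: take all 900 m — 1600 still needed.
Supplier 1 at 6: take all 750 m — 850 still needed.
Supplier 4 (8): take the remaining 850 — done.
Supplier 29, Supplier J: unused.
Cost = 900×4 + 750×6 + 850×8 = 14900.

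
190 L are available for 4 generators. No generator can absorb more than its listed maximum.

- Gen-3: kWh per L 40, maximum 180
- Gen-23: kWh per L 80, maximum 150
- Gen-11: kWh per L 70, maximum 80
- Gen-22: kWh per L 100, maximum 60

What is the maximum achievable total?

Rank by kWh per L: Gen-22 100 > Gen-23 80 > Gen-11 70 > Gen-3 40.
Gen-22: +60 to 60 (cap) — 130 left.
Only 130 left; Gen-23 takes them to reach 130.
Total = 80×130 + 100×60 = 16400.

16400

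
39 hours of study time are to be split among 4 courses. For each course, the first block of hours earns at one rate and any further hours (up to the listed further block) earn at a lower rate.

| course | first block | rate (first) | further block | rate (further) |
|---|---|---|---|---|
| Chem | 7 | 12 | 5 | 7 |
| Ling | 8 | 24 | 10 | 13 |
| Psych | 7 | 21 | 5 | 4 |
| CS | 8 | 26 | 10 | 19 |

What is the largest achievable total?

Treat each block as its own option and order by rate: CS/first 26 > Ling/first 24 > Psych/first 21 > CS/second 19 > Ling/second 13 > Chem/first 12 > Chem/second 7 > Psych/second 4.
CS/first (26): +8 ; 31 left.
Fill Ling first block (8 at 24) ; 23 left.
Fill Psych first block (7 at 21) ; 16 left.
CS/second (19): +10 ; 6 left.
Ling second at 13: only 6 left, fill 6.
Total = 26×8 + 24×8 + 21×7 + 19×10 + 13×6 = 815.

815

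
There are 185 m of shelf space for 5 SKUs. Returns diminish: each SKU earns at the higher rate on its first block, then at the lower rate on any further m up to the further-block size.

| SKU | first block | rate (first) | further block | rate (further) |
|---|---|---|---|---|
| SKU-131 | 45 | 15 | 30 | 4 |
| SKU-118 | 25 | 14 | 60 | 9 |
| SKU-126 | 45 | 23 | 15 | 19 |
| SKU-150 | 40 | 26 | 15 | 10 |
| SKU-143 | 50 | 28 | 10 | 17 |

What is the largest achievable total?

4305

Treat each block as its own option and order by rate: SKU-143/first 28 > SKU-150/first 26 > SKU-126/first 23 > SKU-126/second 19 > SKU-143/second 17 > SKU-131/first 15 > SKU-118/first 14 > SKU-150/second 10 > SKU-118/second 9 > SKU-131/second 4.
SKU-143/first (28): +50 → 135 left.
Fill SKU-150 first block (40 at 26) → 95 left.
SKU-126 first at 23: fill all 45 → 50 left.
SKU-126/second (19): +15 → 35 left.
Fill SKU-143 second block (10 at 17) → 25 left.
SKU-131 first at 15: only 25 left, fill 25.
Total = 28×50 + 26×40 + 23×45 + 19×15 + 17×10 + 15×25 = 4305.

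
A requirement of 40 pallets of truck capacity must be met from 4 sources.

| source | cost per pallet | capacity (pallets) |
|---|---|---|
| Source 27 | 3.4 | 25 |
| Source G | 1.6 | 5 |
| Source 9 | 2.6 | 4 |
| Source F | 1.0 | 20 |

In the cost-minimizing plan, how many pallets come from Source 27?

Use sources in increasing cost order.
Source F (1.0): use full 20 — 20 pallets to go.
Take 5 from Source G at 1.6 — need 15 more.
Take 4 from Source 9 at 2.6 — need 11 more.
Source 27 (3.4): take the remaining 11 — done.

11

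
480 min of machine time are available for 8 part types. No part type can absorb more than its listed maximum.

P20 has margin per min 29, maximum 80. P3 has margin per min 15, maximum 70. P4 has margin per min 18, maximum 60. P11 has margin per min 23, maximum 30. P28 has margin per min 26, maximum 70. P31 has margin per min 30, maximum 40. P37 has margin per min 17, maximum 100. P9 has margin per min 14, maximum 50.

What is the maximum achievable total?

Rank by margin per min: P31 30 > P20 29 > P28 26 > P11 23 > P4 18 > P37 17 > P3 15 > P9 14.
P31 takes 40 to reach its cap of 40 ; 440 left.
Give P20 80 to hit its cap of 80 ; 360 left.
Give P28 70 to hit its cap of 70 ; 290 left.
P11: +30 to 30 (cap) ; 260 left.
P4: +60 to 60 (cap) ; 200 left.
Give P37 100 to hit its cap of 100 ; 100 left.
P3: +70 to 70 (cap) ; 30 left.
P9: +30 (room for 50) → 30. Pool exhausted.
Total = 29×80 + 15×70 + 18×60 + 23×30 + 26×70 + 30×40 + 17×100 + 14×30 = 10280.

10280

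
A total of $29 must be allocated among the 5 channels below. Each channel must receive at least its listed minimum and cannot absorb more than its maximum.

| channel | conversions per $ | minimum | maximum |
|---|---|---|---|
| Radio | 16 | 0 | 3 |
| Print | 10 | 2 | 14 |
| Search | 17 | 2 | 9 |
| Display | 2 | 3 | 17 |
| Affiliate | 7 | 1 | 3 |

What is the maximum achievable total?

344

Meeting every minimum uses 0+2+2+3+1 = 8 $, leaving 21.
Highest conversions per $ first: Search 17 > Radio 16 > Print 10 > Affiliate 7 > Display 2.
Give Search 7 more to hit its cap of 9 ; 14 left.
Radio takes 3 more to reach its cap of 3 ; 11 left.
Print: +11 (room for 12) → 13. Pool exhausted.
Total = 16×3 + 10×13 + 17×9 + 2×3 + 7×1 = 344.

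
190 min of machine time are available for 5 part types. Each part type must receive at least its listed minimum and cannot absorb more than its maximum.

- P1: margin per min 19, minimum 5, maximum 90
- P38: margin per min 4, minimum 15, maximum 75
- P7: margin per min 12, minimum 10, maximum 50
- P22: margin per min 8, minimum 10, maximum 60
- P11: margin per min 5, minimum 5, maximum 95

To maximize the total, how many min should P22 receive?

Meeting every minimum uses 5+15+10+10+5 = 45 min, leaving 145.
Highest margin per min first: P1 19 > P7 12 > P22 8 > P11 5 > P38 4.
P1 takes 85 more to reach its cap of 90 → 60 left.
Give P7 40 more to hit its cap of 50 → 20 left.
P22: +20 (room for 50) → 30. Pool exhausted.

30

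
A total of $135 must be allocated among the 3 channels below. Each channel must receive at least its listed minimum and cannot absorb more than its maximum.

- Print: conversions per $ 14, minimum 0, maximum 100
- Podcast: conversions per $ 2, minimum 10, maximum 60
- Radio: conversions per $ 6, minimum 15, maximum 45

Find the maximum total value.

Meeting every minimum uses 0+10+15 = 25 $, leaving 110.
Rank by conversions per $: Print 14 > Radio 6 > Podcast 2.
Give Print 100 more to hit its cap of 100 — 10 left.
Radio: +10 (room for 30) → 25. Pool exhausted.
Total = 14×100 + 2×10 + 6×25 = 1570.

1570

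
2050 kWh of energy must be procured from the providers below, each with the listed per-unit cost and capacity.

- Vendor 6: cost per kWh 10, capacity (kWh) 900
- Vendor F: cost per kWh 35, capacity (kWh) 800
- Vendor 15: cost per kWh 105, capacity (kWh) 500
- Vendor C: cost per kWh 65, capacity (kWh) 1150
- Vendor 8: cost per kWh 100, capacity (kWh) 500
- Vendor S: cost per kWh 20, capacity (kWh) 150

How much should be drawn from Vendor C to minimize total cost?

Use providers in increasing cost order.
Take 900 from Vendor 6 at 10 → need 1150 more.
Vendor S (20): use full 150 → 1000 kWh to go.
Vendor F at 35: take all 800 kWh → 200 still needed.
Vendor C at 65: take 200 of its 1150 → requirement met.
Vendor 8, Vendor 15: unused.

200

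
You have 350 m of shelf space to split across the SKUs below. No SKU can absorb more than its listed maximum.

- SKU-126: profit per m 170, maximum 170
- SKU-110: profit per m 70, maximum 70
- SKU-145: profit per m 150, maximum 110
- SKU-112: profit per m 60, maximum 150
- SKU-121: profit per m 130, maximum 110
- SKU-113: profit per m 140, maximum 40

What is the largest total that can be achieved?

54900

Rank by profit per m: SKU-126 170 > SKU-145 150 > SKU-113 140 > SKU-121 130 > SKU-110 70 > SKU-112 60.
Give SKU-126 170 to hit its cap of 170 ; 180 left.
SKU-145 takes 110 to reach its cap of 110 ; 70 left.
SKU-113 takes 40 to reach its cap of 40 ; 30 left.
SKU-121: +30 (room for 110) → 30. Pool exhausted.
Total = 170×170 + 150×110 + 130×30 + 140×40 = 54900.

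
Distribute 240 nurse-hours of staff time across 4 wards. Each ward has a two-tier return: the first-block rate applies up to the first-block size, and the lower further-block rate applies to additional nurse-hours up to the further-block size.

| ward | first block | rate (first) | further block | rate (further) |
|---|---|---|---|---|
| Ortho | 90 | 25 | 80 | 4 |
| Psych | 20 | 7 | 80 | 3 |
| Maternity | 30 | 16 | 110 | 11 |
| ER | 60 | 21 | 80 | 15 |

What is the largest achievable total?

4890

Treat each block as its own option and order by rate: Ortho/first 25 > ER/first 21 > Maternity/first 16 > ER/second 15 > Maternity/second 11 > Psych/first 7 > Ortho/second 4 > Psych/second 3.
Fill Ortho first block (90 at 25) — 150 left.
Fill ER first block (60 at 21) — 90 left.
Fill Maternity first block (30 at 16) — 60 left.
60 remain; put them into ER second at 15.
Total = 25×90 + 21×60 + 16×30 + 15×60 = 4890.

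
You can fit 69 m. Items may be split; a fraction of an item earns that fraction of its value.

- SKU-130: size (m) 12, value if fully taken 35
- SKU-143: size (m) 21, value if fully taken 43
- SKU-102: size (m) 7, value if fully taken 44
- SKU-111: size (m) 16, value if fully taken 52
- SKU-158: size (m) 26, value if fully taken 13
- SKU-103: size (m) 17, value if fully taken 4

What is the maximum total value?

Rank by value-to-size ratio: SKU-102 44/7≈6.29, SKU-111 52/16≈3.25, SKU-130 35/12≈2.92, SKU-143 43/21≈2.05, SKU-158 13/26≈0.5, SKU-103 4/17≈0.235.
Take all of SKU-102 (7 m, value 44) → 62 m left.
SKU-111: take in full, 16 m for value 52 → 46 left.
SKU-130: take in full, 12 m for value 35 → 34 left.
SKU-143: take in full, 21 m for value 43 → 13 left.
Fill the last 13 m with part of SKU-158: 13/26 of it earns 6.5.
Total value = 180.5.

180.5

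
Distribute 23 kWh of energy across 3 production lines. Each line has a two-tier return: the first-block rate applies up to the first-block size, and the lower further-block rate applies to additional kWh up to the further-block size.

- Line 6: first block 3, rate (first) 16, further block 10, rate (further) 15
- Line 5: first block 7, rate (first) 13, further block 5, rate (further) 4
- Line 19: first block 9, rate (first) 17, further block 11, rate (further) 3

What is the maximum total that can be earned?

Treat each block as its own option and order by rate: Line 19/T1 17 > Line 6/T1 16 > Line 6/T2 15 > Line 5/T1 13 > Line 5/T2 4 > Line 19/T2 3.
Line 19/T1 (17): +9 → 14 left.
Fill Line 6 T1 block (3 at 16) → 11 left.
Line 6 T2 at 15: fill all 10 → 1 left.
Line 5 T1 at 13: only 1 left, fill 1.
Total = 17×9 + 16×3 + 15×10 + 13×1 = 364.

364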